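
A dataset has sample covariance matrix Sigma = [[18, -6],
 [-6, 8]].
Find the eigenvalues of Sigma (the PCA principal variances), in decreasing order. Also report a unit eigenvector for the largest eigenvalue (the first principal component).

Step 1 — characteristic polynomial of 2×2 Sigma:
  det(Sigma - λI) = λ² - trace · λ + det = 0.
  trace = 18 + 8 = 26, det = 18·8 - (-6)² = 108.
Step 2 — discriminant:
  Δ = trace² - 4·det = 676 - 432 = 244.
Step 3 — eigenvalues:
  λ = (trace ± √Δ)/2 = (26 ± 15.6205)/2,
  λ_1 = 20.8102,  λ_2 = 5.1898.

Step 4 — unit eigenvector for λ_1: solve (Sigma - λ_1 I)v = 0. First row:
  (18 - 20.8102)·v_x + (-6)·v_y = 0, i.e. (-2.8102)·v_x + (-6)·v_y = 0,
  so v ∝ (b, λ_1 - a) = (-6, 2.8102); multiply by -1 so the first entry is positive: u = (6, -2.8102).
  ||u|| = √((6)² + (-2.8102)²) = √(43.8975) ≈ 6.6255,
  v_1 = u/||u|| ≈ (0.9056, -0.4242) (||v_1|| = 1).

λ_1 = 20.8102,  λ_2 = 5.1898;  v_1 ≈ (0.9056, -0.4242)


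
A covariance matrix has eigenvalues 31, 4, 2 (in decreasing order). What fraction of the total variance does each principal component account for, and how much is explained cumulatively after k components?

Step 1 — total variance = trace(Sigma) = Σ λ_i = 31 + 4 + 2 = 37.

Step 2 — fraction explained by component i = λ_i / Σ λ:
  PC1: 31/37 = 0.8378
  PC2: 4/37 = 0.1081
  PC3: 2/37 = 0.0541

Step 3 — cumulative fraction after k components = (λ_1 + ... + λ_k) / Σ λ:
  k = 1: 31/37 = 0.8378
  k = 2: (31 + 4)/37 = 35/37 = 0.9459
  k = 3: (31 + 4 + 2)/37 = 37/37 = 1

Summary (fraction, with percent):

explained: PC1 0.8378 (83.78%), PC2 0.1081 (10.81%), PC3 0.0541 (5.41%);  cumulative: 0.8378, 0.9459, 1


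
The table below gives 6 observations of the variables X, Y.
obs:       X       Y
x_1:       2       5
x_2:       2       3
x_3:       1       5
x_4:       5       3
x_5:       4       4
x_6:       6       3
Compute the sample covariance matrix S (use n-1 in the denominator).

Step 1 — column means:
  mean(X) = (2 + 2 + 1 + 5 + 4 + 6) / 6 = 20/6 = 3.3333
  mean(Y) = (5 + 3 + 5 + 3 + 4 + 3) / 6 = 23/6 = 3.8333

Step 2 — sample covariance S[i,j] = (1/(n-1)) · Σ_k (x_{k,i} - mean_i) · (x_{k,j} - mean_j), with n-1 = 5.
  S[X,X] = ((-1.3333)·(-1.3333) + (-1.3333)·(-1.3333) + (-2.3333)·(-2.3333) + (1.6667)·(1.6667) + (0.6667)·(0.6667) + (2.6667)·(2.6667)) / 5 = 19.3333/5 = 3.8667
  S[X,Y] = ((-1.3333)·(1.1667) + (-1.3333)·(-0.8333) + (-2.3333)·(1.1667) + (1.6667)·(-0.8333) + (0.6667)·(0.1667) + (2.6667)·(-0.8333)) / 5 = -6.6667/5 = -1.3333
  S[Y,Y] = ((1.1667)·(1.1667) + (-0.8333)·(-0.8333) + (1.1667)·(1.1667) + (-0.8333)·(-0.8333) + (0.1667)·(0.1667) + (-0.8333)·(-0.8333)) / 5 = 4.8333/5 = 0.9667

S is symmetric (S[j,i] = S[i,j]). Assembling:

S = [[3.8667, -1.3333],
 [-1.3333, 0.9667]]


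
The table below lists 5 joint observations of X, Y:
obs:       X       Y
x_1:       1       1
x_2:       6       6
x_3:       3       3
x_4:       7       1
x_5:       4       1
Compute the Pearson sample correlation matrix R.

Step 1 — column means:
  mean(X) = (1 + 6 + 3 + 7 + 4) / 5 = 21/5 = 4.2
  mean(Y) = (1 + 6 + 3 + 1 + 1) / 5 = 12/5 = 2.4

Step 2 — sample variances and covariances s[i,j] = (1/(n-1)) · Σ_k (x_{k,i} - mean_i) · (x_{k,j} - mean_j), with n-1 = 4:
  s[X,X] = ((-3.2)·(-3.2) + (1.8)·(1.8) + (-1.2)·(-1.2) + (2.8)·(2.8) + (-0.2)·(-0.2)) / 4 = 22.8/4 = 5.7
  s[X,Y] = ((-3.2)·(-1.4) + (1.8)·(3.6) + (-1.2)·(0.6) + (2.8)·(-1.4) + (-0.2)·(-1.4)) / 4 = 6.6/4 = 1.65
  s[Y,Y] = ((-1.4)·(-1.4) + (3.6)·(3.6) + (0.6)·(0.6) + (-1.4)·(-1.4) + (-1.4)·(-1.4)) / 4 = 19.2/4 = 4.8
  Sample standard deviations s_i = √(s[i,i]):
  s(X) = √(5.7) = 2.3875
  s(Y) = √(4.8) = 2.1909

Step 3 — r_{ij} = s_{ij} / (s_i · s_j):
  r[X,X] = 1 (diagonal).
  r[X,Y] = 1.65 / (2.3875 · 2.1909) = 1.65 / 5.2307 = 0.3154
  r[Y,Y] = 1 (diagonal).

R is symmetric with unit diagonal. Assembling:

R = [[1, 0.3154],
 [0.3154, 1]]


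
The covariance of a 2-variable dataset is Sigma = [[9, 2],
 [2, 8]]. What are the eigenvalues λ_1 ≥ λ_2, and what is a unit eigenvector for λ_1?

Step 1 — characteristic polynomial of 2×2 Sigma:
  det(Sigma - λI) = λ² - trace · λ + det = 0.
  trace = 9 + 8 = 17, det = 9·8 - (2)² = 68.
Step 2 — discriminant:
  Δ = trace² - 4·det = 289 - 272 = 17.
Step 3 — eigenvalues:
  λ = (trace ± √Δ)/2 = (17 ± 4.1231)/2,
  λ_1 = 10.5616,  λ_2 = 6.4384.

Step 4 — unit eigenvector for λ_1: solve (Sigma - λ_1 I)v = 0. First row:
  (9 - 10.5616)·v_x + (2)·v_y = 0, i.e. (-1.5616)·v_x + (2)·v_y = 0,
  so v ∝ (b, λ_1 - a) = (2, 1.5616) = u.
  ||u|| = √((2)² + (1.5616)²) = √(6.4384) ≈ 2.5374,
  v_1 = u/||u|| ≈ (0.7882, 0.6154) (||v_1|| = 1).

λ_1 = 10.5616,  λ_2 = 6.4384;  v_1 ≈ (0.7882, 0.6154)


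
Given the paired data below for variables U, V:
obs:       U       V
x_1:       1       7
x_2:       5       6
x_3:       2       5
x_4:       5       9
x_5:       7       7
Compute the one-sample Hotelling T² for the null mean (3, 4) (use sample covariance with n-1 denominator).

Step 1 — sample mean vector:
  mean(U) = (1 + 5 + 2 + 5 + 7) / 5 = 20/5 = 4
  mean(V) = (7 + 6 + 5 + 9 + 7) / 5 = 34/5 = 6.8
  x̄ = (4, 6.8),  deviation x̄ - mu_0 = (4, 6.8) - (3, 4) = (1, 2.8).

Step 2 — sample covariance matrix, S[i,j] = (1/(n-1)) · Σ_k (x_{k,i} - mean_i) · (x_{k,j} - mean_j), divisor n-1 = 4:
  S[U,U] = ((-3)·(-3) + (1)·(1) + (-2)·(-2) + (1)·(1) + (3)·(3)) / 4 = 24/4 = 6
  S[U,V] = ((-3)·(0.2) + (1)·(-0.8) + (-2)·(-1.8) + (1)·(2.2) + (3)·(0.2)) / 4 = 5/4 = 1.25
  S[V,V] = ((0.2)·(0.2) + (-0.8)·(-0.8) + (-1.8)·(-1.8) + (2.2)·(2.2) + (0.2)·(0.2)) / 4 = 8.8/4 = 2.2
  S = [[6, 1.25],
 [1.25, 2.2]].

Step 3 — invert S. det(S) = 6·2.2 - (1.25)² = 11.6375.
  S^{-1} = (1/det) · [[d, -b], [-b, a]] = [[0.189, -0.1074],
 [-0.1074, 0.5156]].

Step 4 — quadratic form (x̄ - mu_0)^T · S^{-1} · (x̄ - mu_0):
  S^{-1} · (x̄ - mu_0) = (-0.1117, 1.3362),
  (x̄ - mu_0)^T · [...] = (1)·(-0.1117) + (2.8)·(1.3362) = 3.6296.

Step 5 — scale by n: T² = 5 · 3.6296 = 18.1482.

T² ≈ 18.1482


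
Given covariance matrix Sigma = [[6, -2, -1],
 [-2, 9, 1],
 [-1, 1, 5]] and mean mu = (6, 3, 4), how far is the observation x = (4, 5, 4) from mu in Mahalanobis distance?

Step 1 — centre the observation: (x - mu) = (-2, 2, 0).

Step 2 — invert Sigma (cofactor / det for 3×3, or solve directly):
  Sigma^{-1} = [[0.1841, 0.0377, 0.0293],
 [0.0377, 0.1213, -0.0167],
 [0.0293, -0.0167, 0.2092]].

Step 3 — form the quadratic (x - mu)^T · Sigma^{-1} · (x - mu):
  Sigma^{-1} · (x - mu) = (-0.2929, 0.1674, -0.0921).
  (x - mu)^T · [Sigma^{-1} · (x - mu)] = (-2)·(-0.2929) + (2)·(0.1674) + (0)·(-0.0921) = 0.9205.

Step 4 — take square root: d = √(0.9205) ≈ 0.9594.

d(x, mu) = √(0.9205) ≈ 0.9594


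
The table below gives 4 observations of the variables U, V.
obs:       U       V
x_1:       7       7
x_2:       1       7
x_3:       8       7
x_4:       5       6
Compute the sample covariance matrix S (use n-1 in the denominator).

Step 1 — column means:
  mean(U) = (7 + 1 + 8 + 5) / 4 = 21/4 = 5.25
  mean(V) = (7 + 7 + 7 + 6) / 4 = 27/4 = 6.75

Step 2 — sample covariance S[i,j] = (1/(n-1)) · Σ_k (x_{k,i} - mean_i) · (x_{k,j} - mean_j), with n-1 = 3.
  S[U,U] = ((1.75)·(1.75) + (-4.25)·(-4.25) + (2.75)·(2.75) + (-0.25)·(-0.25)) / 3 = 28.75/3 = 9.5833
  S[U,V] = ((1.75)·(0.25) + (-4.25)·(0.25) + (2.75)·(0.25) + (-0.25)·(-0.75)) / 3 = 0.25/3 = 0.0833
  S[V,V] = ((0.25)·(0.25) + (0.25)·(0.25) + (0.25)·(0.25) + (-0.75)·(-0.75)) / 3 = 0.75/3 = 0.25

S is symmetric (S[j,i] = S[i,j]). Assembling:

S = [[9.5833, 0.0833],
 [0.0833, 0.25]]


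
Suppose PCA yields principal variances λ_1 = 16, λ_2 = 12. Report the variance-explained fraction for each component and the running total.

Step 1 — total variance = trace(Sigma) = Σ λ_i = 16 + 12 = 28.

Step 2 — fraction explained by component i = λ_i / Σ λ:
  PC1: 16/28 = 0.5714
  PC2: 12/28 = 0.4286

Step 3 — cumulative fraction after k components = (λ_1 + ... + λ_k) / Σ λ:
  k = 1: 16/28 = 0.5714
  k = 2: (16 + 12)/28 = 28/28 = 1

Summary (fraction, with percent):

explained: PC1 0.5714 (57.14%), PC2 0.4286 (42.86%);  cumulative: 0.5714, 1


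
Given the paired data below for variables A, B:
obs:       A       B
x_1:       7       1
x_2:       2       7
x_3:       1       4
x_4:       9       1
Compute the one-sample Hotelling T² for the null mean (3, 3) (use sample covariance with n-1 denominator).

Step 1 — sample mean vector:
  mean(A) = (7 + 2 + 1 + 9) / 4 = 19/4 = 4.75
  mean(B) = (1 + 7 + 4 + 1) / 4 = 13/4 = 3.25
  x̄ = (4.75, 3.25),  deviation x̄ - mu_0 = (4.75, 3.25) - (3, 3) = (1.75, 0.25).

Step 2 — sample covariance matrix, S[i,j] = (1/(n-1)) · Σ_k (x_{k,i} - mean_i) · (x_{k,j} - mean_j), divisor n-1 = 3:
  S[A,A] = ((2.25)·(2.25) + (-2.75)·(-2.75) + (-3.75)·(-3.75) + (4.25)·(4.25)) / 3 = 44.75/3 = 14.9167
  S[A,B] = ((2.25)·(-2.25) + (-2.75)·(3.75) + (-3.75)·(0.75) + (4.25)·(-2.25)) / 3 = -27.75/3 = -9.25
  S[B,B] = ((-2.25)·(-2.25) + (3.75)·(3.75) + (0.75)·(0.75) + (-2.25)·(-2.25)) / 3 = 24.75/3 = 8.25
  S = [[14.9167, -9.25],
 [-9.25, 8.25]].

Step 3 — invert S. det(S) = 14.9167·8.25 - (-9.25)² = 37.5.
  S^{-1} = (1/det) · [[d, -b], [-b, a]] = [[0.22, 0.2467],
 [0.2467, 0.3978]].

Step 4 — quadratic form (x̄ - mu_0)^T · S^{-1} · (x̄ - mu_0):
  S^{-1} · (x̄ - mu_0) = (0.4467, 0.5311),
  (x̄ - mu_0)^T · [...] = (1.75)·(0.4467) + (0.25)·(0.5311) = 0.9144.

Step 5 — scale by n: T² = 4 · 0.9144 = 3.6578.

T² ≈ 3.6578


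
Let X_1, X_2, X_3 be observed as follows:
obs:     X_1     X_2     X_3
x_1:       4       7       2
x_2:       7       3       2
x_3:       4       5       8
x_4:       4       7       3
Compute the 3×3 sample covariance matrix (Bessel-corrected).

Step 1 — column means:
  mean(X_1) = (4 + 7 + 4 + 4) / 4 = 19/4 = 4.75
  mean(X_2) = (7 + 3 + 5 + 7) / 4 = 22/4 = 5.5
  mean(X_3) = (2 + 2 + 8 + 3) / 4 = 15/4 = 3.75

Step 2 — sample covariance S[i,j] = (1/(n-1)) · Σ_k (x_{k,i} - mean_i) · (x_{k,j} - mean_j), with n-1 = 3.
  S[X_1,X_1] = ((-0.75)·(-0.75) + (2.25)·(2.25) + (-0.75)·(-0.75) + (-0.75)·(-0.75)) / 3 = 6.75/3 = 2.25
  S[X_1,X_2] = ((-0.75)·(1.5) + (2.25)·(-2.5) + (-0.75)·(-0.5) + (-0.75)·(1.5)) / 3 = -7.5/3 = -2.5
  S[X_1,X_3] = ((-0.75)·(-1.75) + (2.25)·(-1.75) + (-0.75)·(4.25) + (-0.75)·(-0.75)) / 3 = -5.25/3 = -1.75
  S[X_2,X_2] = ((1.5)·(1.5) + (-2.5)·(-2.5) + (-0.5)·(-0.5) + (1.5)·(1.5)) / 3 = 11/3 = 3.6667
  S[X_2,X_3] = ((1.5)·(-1.75) + (-2.5)·(-1.75) + (-0.5)·(4.25) + (1.5)·(-0.75)) / 3 = -1.5/3 = -0.5
  S[X_3,X_3] = ((-1.75)·(-1.75) + (-1.75)·(-1.75) + (4.25)·(4.25) + (-0.75)·(-0.75)) / 3 = 24.75/3 = 8.25

S is symmetric (S[j,i] = S[i,j]). Assembling:

S = [[2.25, -2.5, -1.75],
 [-2.5, 3.6667, -0.5],
 [-1.75, -0.5, 8.25]]


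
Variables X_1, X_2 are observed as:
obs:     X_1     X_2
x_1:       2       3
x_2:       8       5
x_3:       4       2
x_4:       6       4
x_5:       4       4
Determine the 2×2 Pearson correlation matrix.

Step 1 — column means:
  mean(X_1) = (2 + 8 + 4 + 6 + 4) / 5 = 24/5 = 4.8
  mean(X_2) = (3 + 5 + 2 + 4 + 4) / 5 = 18/5 = 3.6

Step 2 — sample variances and covariances s[i,j] = (1/(n-1)) · Σ_k (x_{k,i} - mean_i) · (x_{k,j} - mean_j), with n-1 = 4:
  s[X_1,X_1] = ((-2.8)·(-2.8) + (3.2)·(3.2) + (-0.8)·(-0.8) + (1.2)·(1.2) + (-0.8)·(-0.8)) / 4 = 20.8/4 = 5.2
  s[X_1,X_2] = ((-2.8)·(-0.6) + (3.2)·(1.4) + (-0.8)·(-1.6) + (1.2)·(0.4) + (-0.8)·(0.4)) / 4 = 7.6/4 = 1.9
  s[X_2,X_2] = ((-0.6)·(-0.6) + (1.4)·(1.4) + (-1.6)·(-1.6) + (0.4)·(0.4) + (0.4)·(0.4)) / 4 = 5.2/4 = 1.3
  Sample standard deviations s_i = √(s[i,i]):
  s(X_1) = √(5.2) = 2.2804
  s(X_2) = √(1.3) = 1.1402

Step 3 — r_{ij} = s_{ij} / (s_i · s_j):
  r[X_1,X_1] = 1 (diagonal).
  r[X_1,X_2] = 1.9 / (2.2804 · 1.1402) = 1.9 / 2.6 = 0.7308
  r[X_2,X_2] = 1 (diagonal).

R is symmetric with unit diagonal. Assembling:

R = [[1, 0.7308],
 [0.7308, 1]]


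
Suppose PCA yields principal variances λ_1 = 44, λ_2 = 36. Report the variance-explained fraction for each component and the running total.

Step 1 — total variance = trace(Sigma) = Σ λ_i = 44 + 36 = 80.

Step 2 — fraction explained by component i = λ_i / Σ λ:
  PC1: 44/80 = 0.55
  PC2: 36/80 = 0.45

Step 3 — cumulative fraction after k components = (λ_1 + ... + λ_k) / Σ λ:
  k = 1: 44/80 = 0.55
  k = 2: (44 + 36)/80 = 80/80 = 1

Summary (fraction, with percent):

explained: PC1 0.55 (55%), PC2 0.45 (45%);  cumulative: 0.55, 1


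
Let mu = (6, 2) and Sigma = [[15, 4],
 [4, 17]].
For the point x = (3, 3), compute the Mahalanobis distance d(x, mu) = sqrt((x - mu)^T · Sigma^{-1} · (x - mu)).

Step 1 — centre the observation: (x - mu) = (-3, 1).

Step 2 — invert Sigma. det(Sigma) = 15·17 - (4)² = 239.
  Sigma^{-1} = (1/det) · [[d, -b], [-b, a]] = [[0.0711, -0.0167],
 [-0.0167, 0.0628]].

Step 3 — form the quadratic (x - mu)^T · Sigma^{-1} · (x - mu):
  Sigma^{-1} · (x - mu) = (-0.2301, 0.113).
  (x - mu)^T · [Sigma^{-1} · (x - mu)] = (-3)·(-0.2301) + (1)·(0.113) = 0.8033.

Step 4 — take square root: d = √(0.8033) ≈ 0.8963.

d(x, mu) = √(0.8033) ≈ 0.8963


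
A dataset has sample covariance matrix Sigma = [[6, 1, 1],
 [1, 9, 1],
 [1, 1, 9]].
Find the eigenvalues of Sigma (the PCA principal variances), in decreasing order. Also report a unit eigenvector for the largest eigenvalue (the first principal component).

Step 1 — characteristic polynomial p(λ) = det(λI - Sigma) = λ³ - tr·λ² + c_1·λ - det, where tr = trace, c_1 = sum of the principal 2×2 minors, det = det(Sigma):
  tr = 6 + 9 + 9 = 24,
  c_1 = (6·9 - (1)²) + (6·9 - (1)²) + (9·9 - (1)²) = 53 + 53 + 80 = 186,
  det = 6·(9·9 - (1)²) - (1)·((1)·9 - (1)·(1)) + (1)·((1)·(1) - 9·(1)) = 6·(80) - (1)·(8) + (1)·(-8) = 464.
  So p(λ) = λ³ - 24λ² + 186λ - 464.
Step 2 — look for an integer root (rational root theorem: any rational root is an integer divisor of 464). Testing λ = 8:
  p(8) = 512 - 1536 + 1488 - 464 = 0  ✓
  Dividing out (λ - 8): p(λ) = (λ - 8)(λ² - 16λ + 58).
Step 3 — remaining eigenvalues from the quadratic λ² - 16λ + 58 = 0:
  Δ = 16² - 4·58 = 256 - 232 = 24,  λ = (16 ± √24)/2 = (16 ± 4.899)/2 ≈ 10.4495 or 5.5505.
  Sorted: λ_1 = 10.4495,  λ_2 = 8,  λ_3 = 5.5505  (check: sum = 24 = tr ✓).

Step 4 — unit eigenvector for λ_1 ≈ 10.4495: v spans the null space of (Sigma - λ_1 I), whose rows are
  r_1 = (-4.4495, 1, 1),  r_2 = (1, -1.4495, 1),  r_3 = (1, 1, -1.4495).
  v is orthogonal to every row, so take v ∝ r_1 × r_2 = ((1)·(1) - (1)·(-1.4495), (1)·(1) - (-4.4495)·(1), (-4.4495)·(-1.4495) - (1)·(1)) ≈ (2.4495, 5.4495, 5.4495).
  Let u = (2.4495, 5.4495, 5.4495).
  ||u|| = √((2.4495)² + (5.4495)² + (5.4495)²) = √(65.3939) ≈ 8.0866,  v_1 = u/||u|| ≈ (0.3029, 0.6739, 0.6739) (||v_1|| = 1).

λ_1 = 10.4495,  λ_2 = 8,  λ_3 = 5.5505;  v_1 ≈ (0.3029, 0.6739, 0.6739)


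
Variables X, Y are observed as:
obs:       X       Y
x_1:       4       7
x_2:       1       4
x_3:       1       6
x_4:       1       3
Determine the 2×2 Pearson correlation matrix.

Step 1 — column means:
  mean(X) = (4 + 1 + 1 + 1) / 4 = 7/4 = 1.75
  mean(Y) = (7 + 4 + 6 + 3) / 4 = 20/4 = 5

Step 2 — sample variances and covariances s[i,j] = (1/(n-1)) · Σ_k (x_{k,i} - mean_i) · (x_{k,j} - mean_j), with n-1 = 3:
  s[X,X] = ((2.25)·(2.25) + (-0.75)·(-0.75) + (-0.75)·(-0.75) + (-0.75)·(-0.75)) / 3 = 6.75/3 = 2.25
  s[X,Y] = ((2.25)·(2) + (-0.75)·(-1) + (-0.75)·(1) + (-0.75)·(-2)) / 3 = 6/3 = 2
  s[Y,Y] = ((2)·(2) + (-1)·(-1) + (1)·(1) + (-2)·(-2)) / 3 = 10/3 = 3.3333
  Sample standard deviations s_i = √(s[i,i]):
  s(X) = √(2.25) = 1.5
  s(Y) = √(3.3333) = 1.8257

Step 3 — r_{ij} = s_{ij} / (s_i · s_j):
  r[X,X] = 1 (diagonal).
  r[X,Y] = 2 / (1.5 · 1.8257) = 2 / 2.7386 = 0.7303
  r[Y,Y] = 1 (diagonal).

R is symmetric with unit diagonal. Assembling:

R = [[1, 0.7303],
 [0.7303, 1]]


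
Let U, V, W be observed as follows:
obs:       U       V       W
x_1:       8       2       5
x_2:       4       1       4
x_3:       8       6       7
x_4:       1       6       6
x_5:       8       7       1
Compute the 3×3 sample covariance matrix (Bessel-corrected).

Step 1 — column means:
  mean(U) = (8 + 4 + 8 + 1 + 8) / 5 = 29/5 = 5.8
  mean(V) = (2 + 1 + 6 + 6 + 7) / 5 = 22/5 = 4.4
  mean(W) = (5 + 4 + 7 + 6 + 1) / 5 = 23/5 = 4.6

Step 2 — sample covariance S[i,j] = (1/(n-1)) · Σ_k (x_{k,i} - mean_i) · (x_{k,j} - mean_j), with n-1 = 4.
  S[U,U] = ((2.2)·(2.2) + (-1.8)·(-1.8) + (2.2)·(2.2) + (-4.8)·(-4.8) + (2.2)·(2.2)) / 4 = 40.8/4 = 10.2
  S[U,V] = ((2.2)·(-2.4) + (-1.8)·(-3.4) + (2.2)·(1.6) + (-4.8)·(1.6) + (2.2)·(2.6)) / 4 = 2.4/4 = 0.6
  S[U,W] = ((2.2)·(0.4) + (-1.8)·(-0.6) + (2.2)·(2.4) + (-4.8)·(1.4) + (2.2)·(-3.6)) / 4 = -7.4/4 = -1.85
  S[V,V] = ((-2.4)·(-2.4) + (-3.4)·(-3.4) + (1.6)·(1.6) + (1.6)·(1.6) + (2.6)·(2.6)) / 4 = 29.2/4 = 7.3
  S[V,W] = ((-2.4)·(0.4) + (-3.4)·(-0.6) + (1.6)·(2.4) + (1.6)·(1.4) + (2.6)·(-3.6)) / 4 = -2.2/4 = -0.55
  S[W,W] = ((0.4)·(0.4) + (-0.6)·(-0.6) + (2.4)·(2.4) + (1.4)·(1.4) + (-3.6)·(-3.6)) / 4 = 21.2/4 = 5.3

S is symmetric (S[j,i] = S[i,j]). Assembling:

S = [[10.2, 0.6, -1.85],
 [0.6, 7.3, -0.55],
 [-1.85, -0.55, 5.3]]


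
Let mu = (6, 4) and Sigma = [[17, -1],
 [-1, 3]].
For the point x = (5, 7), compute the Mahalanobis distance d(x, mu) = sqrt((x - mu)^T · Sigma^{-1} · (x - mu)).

Step 1 — centre the observation: (x - mu) = (-1, 3).

Step 2 — invert Sigma. det(Sigma) = 17·3 - (-1)² = 50.
  Sigma^{-1} = (1/det) · [[d, -b], [-b, a]] = [[0.06, 0.02],
 [0.02, 0.34]].

Step 3 — form the quadratic (x - mu)^T · Sigma^{-1} · (x - mu):
  Sigma^{-1} · (x - mu) = (0, 1).
  (x - mu)^T · [Sigma^{-1} · (x - mu)] = (-1)·(0) + (3)·(1) = 3.

Step 4 — take square root: d = √(3) ≈ 1.7321.

d(x, mu) = √(3) ≈ 1.7321


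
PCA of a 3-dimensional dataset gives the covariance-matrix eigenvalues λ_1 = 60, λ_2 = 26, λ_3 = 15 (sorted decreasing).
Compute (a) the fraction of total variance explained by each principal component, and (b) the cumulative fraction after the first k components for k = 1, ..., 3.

Step 1 — total variance = trace(Sigma) = Σ λ_i = 60 + 26 + 15 = 101.

Step 2 — fraction explained by component i = λ_i / Σ λ:
  PC1: 60/101 = 0.5941
  PC2: 26/101 = 0.2574
  PC3: 15/101 = 0.1485

Step 3 — cumulative fraction after k components = (λ_1 + ... + λ_k) / Σ λ:
  k = 1: 60/101 = 0.5941
  k = 2: (60 + 26)/101 = 86/101 = 0.8515
  k = 3: (60 + 26 + 15)/101 = 101/101 = 1

Summary (fraction, with percent):

explained: PC1 0.5941 (59.41%), PC2 0.2574 (25.74%), PC3 0.1485 (14.85%);  cumulative: 0.5941, 0.8515, 1


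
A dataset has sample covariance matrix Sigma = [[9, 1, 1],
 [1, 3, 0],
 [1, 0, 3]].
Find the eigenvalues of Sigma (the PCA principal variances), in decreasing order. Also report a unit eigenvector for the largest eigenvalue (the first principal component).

Step 1 — characteristic polynomial p(λ) = det(λI - Sigma) = λ³ - tr·λ² + c_1·λ - det, where tr = trace, c_1 = sum of the principal 2×2 minors, det = det(Sigma):
  tr = 9 + 3 + 3 = 15,
  c_1 = (9·3 - (1)²) + (9·3 - (1)²) + (3·3 - (0)²) = 26 + 26 + 9 = 61,
  det = 9·(3·3 - (0)²) - (1)·((1)·3 - (0)·(1)) + (1)·((1)·(0) - 3·(1)) = 9·(9) - (1)·(3) + (1)·(-3) = 75.
  So p(λ) = λ³ - 15λ² + 61λ - 75.
Step 2 — look for an integer root (rational root theorem: any rational root is an integer divisor of 75). Testing λ = 3:
  p(3) = 27 - 135 + 183 - 75 = 0  ✓
  Dividing out (λ - 3): p(λ) = (λ - 3)(λ² - 12λ + 25).
Step 3 — remaining eigenvalues from the quadratic λ² - 12λ + 25 = 0:
  Δ = 12² - 4·25 = 144 - 100 = 44,  λ = (12 ± √44)/2 = (12 ± 6.6332)/2 ≈ 9.3166 or 2.6834.
  Sorted: λ_1 = 9.3166,  λ_2 = 3,  λ_3 = 2.6834  (check: sum = 15 = tr ✓).

Step 4 — unit eigenvector for λ_1 ≈ 9.3166: v spans the null space of (Sigma - λ_1 I), whose rows are
  r_1 = (-0.3166, 1, 1),  r_2 = (1, -6.3166, 0),  r_3 = (1, 0, -6.3166).
  v is orthogonal to every row, so take v ∝ r_1 × r_2 = ((1)·(0) - (1)·(-6.3166), (1)·(1) - (-0.3166)·(0), (-0.3166)·(-6.3166) - (1)·(1)) ≈ (6.3166, 1, 1).
  Let u = (6.3166, 1, 1).
  ||u|| = √((6.3166)² + (1)² + (1)²) = √(41.8997) ≈ 6.473,  v_1 = u/||u|| ≈ (0.9758, 0.1545, 0.1545) (||v_1|| = 1).

λ_1 = 9.3166,  λ_2 = 3,  λ_3 = 2.6834;  v_1 ≈ (0.9758, 0.1545, 0.1545)


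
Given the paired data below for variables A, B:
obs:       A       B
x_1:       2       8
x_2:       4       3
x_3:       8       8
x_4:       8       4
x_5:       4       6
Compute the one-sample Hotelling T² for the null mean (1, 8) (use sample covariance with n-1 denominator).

Step 1 — sample mean vector:
  mean(A) = (2 + 4 + 8 + 8 + 4) / 5 = 26/5 = 5.2
  mean(B) = (8 + 3 + 8 + 4 + 6) / 5 = 29/5 = 5.8
  x̄ = (5.2, 5.8),  deviation x̄ - mu_0 = (5.2, 5.8) - (1, 8) = (4.2, -2.2).

Step 2 — sample covariance matrix, S[i,j] = (1/(n-1)) · Σ_k (x_{k,i} - mean_i) · (x_{k,j} - mean_j), divisor n-1 = 4:
  S[A,A] = ((-3.2)·(-3.2) + (-1.2)·(-1.2) + (2.8)·(2.8) + (2.8)·(2.8) + (-1.2)·(-1.2)) / 4 = 28.8/4 = 7.2
  S[A,B] = ((-3.2)·(2.2) + (-1.2)·(-2.8) + (2.8)·(2.2) + (2.8)·(-1.8) + (-1.2)·(0.2)) / 4 = -2.8/4 = -0.7
  S[B,B] = ((2.2)·(2.2) + (-2.8)·(-2.8) + (2.2)·(2.2) + (-1.8)·(-1.8) + (0.2)·(0.2)) / 4 = 20.8/4 = 5.2
  S = [[7.2, -0.7],
 [-0.7, 5.2]].

Step 3 — invert S. det(S) = 7.2·5.2 - (-0.7)² = 36.95.
  S^{-1} = (1/det) · [[d, -b], [-b, a]] = [[0.1407, 0.0189],
 [0.0189, 0.1949]].

Step 4 — quadratic form (x̄ - mu_0)^T · S^{-1} · (x̄ - mu_0):
  S^{-1} · (x̄ - mu_0) = (0.5494, -0.3491),
  (x̄ - mu_0)^T · [...] = (4.2)·(0.5494) + (-2.2)·(-0.3491) = 3.0755.

Step 5 — scale by n: T² = 5 · 3.0755 = 15.3775.

T² ≈ 15.3775


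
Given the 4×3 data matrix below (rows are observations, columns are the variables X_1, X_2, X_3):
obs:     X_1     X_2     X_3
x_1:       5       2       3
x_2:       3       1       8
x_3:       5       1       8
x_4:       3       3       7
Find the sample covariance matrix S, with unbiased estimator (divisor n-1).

Step 1 — column means:
  mean(X_1) = (5 + 3 + 5 + 3) / 4 = 16/4 = 4
  mean(X_2) = (2 + 1 + 1 + 3) / 4 = 7/4 = 1.75
  mean(X_3) = (3 + 8 + 8 + 7) / 4 = 26/4 = 6.5

Step 2 — sample covariance S[i,j] = (1/(n-1)) · Σ_k (x_{k,i} - mean_i) · (x_{k,j} - mean_j), with n-1 = 3.
  S[X_1,X_1] = ((1)·(1) + (-1)·(-1) + (1)·(1) + (-1)·(-1)) / 3 = 4/3 = 1.3333
  S[X_1,X_2] = ((1)·(0.25) + (-1)·(-0.75) + (1)·(-0.75) + (-1)·(1.25)) / 3 = -1/3 = -0.3333
  S[X_1,X_3] = ((1)·(-3.5) + (-1)·(1.5) + (1)·(1.5) + (-1)·(0.5)) / 3 = -4/3 = -1.3333
  S[X_2,X_2] = ((0.25)·(0.25) + (-0.75)·(-0.75) + (-0.75)·(-0.75) + (1.25)·(1.25)) / 3 = 2.75/3 = 0.9167
  S[X_2,X_3] = ((0.25)·(-3.5) + (-0.75)·(1.5) + (-0.75)·(1.5) + (1.25)·(0.5)) / 3 = -2.5/3 = -0.8333
  S[X_3,X_3] = ((-3.5)·(-3.5) + (1.5)·(1.5) + (1.5)·(1.5) + (0.5)·(0.5)) / 3 = 17/3 = 5.6667

S is symmetric (S[j,i] = S[i,j]). Assembling:

S = [[1.3333, -0.3333, -1.3333],
 [-0.3333, 0.9167, -0.8333],
 [-1.3333, -0.8333, 5.6667]]


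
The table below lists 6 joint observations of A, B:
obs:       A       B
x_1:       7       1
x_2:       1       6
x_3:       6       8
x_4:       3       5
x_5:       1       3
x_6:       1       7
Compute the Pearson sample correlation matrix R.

Step 1 — column means:
  mean(A) = (7 + 1 + 6 + 3 + 1 + 1) / 6 = 19/6 = 3.1667
  mean(B) = (1 + 6 + 8 + 5 + 3 + 7) / 6 = 30/6 = 5

Step 2 — sample variances and covariances s[i,j] = (1/(n-1)) · Σ_k (x_{k,i} - mean_i) · (x_{k,j} - mean_j), with n-1 = 5:
  s[A,A] = ((3.8333)·(3.8333) + (-2.1667)·(-2.1667) + (2.8333)·(2.8333) + (-0.1667)·(-0.1667) + (-2.1667)·(-2.1667) + (-2.1667)·(-2.1667)) / 5 = 36.8333/5 = 7.3667
  s[A,B] = ((3.8333)·(-4) + (-2.1667)·(1) + (2.8333)·(3) + (-0.1667)·(0) + (-2.1667)·(-2) + (-2.1667)·(2)) / 5 = -9/5 = -1.8
  s[B,B] = ((-4)·(-4) + (1)·(1) + (3)·(3) + (0)·(0) + (-2)·(-2) + (2)·(2)) / 5 = 34/5 = 6.8
  Sample standard deviations s_i = √(s[i,i]):
  s(A) = √(7.3667) = 2.7142
  s(B) = √(6.8) = 2.6077

Step 3 — r_{ij} = s_{ij} / (s_i · s_j):
  r[A,A] = 1 (diagonal).
  r[A,B] = -1.8 / (2.7142 · 2.6077) = -1.8 / 7.0777 = -0.2543
  r[B,B] = 1 (diagonal).

R is symmetric with unit diagonal. Assembling:

R = [[1, -0.2543],
 [-0.2543, 1]]


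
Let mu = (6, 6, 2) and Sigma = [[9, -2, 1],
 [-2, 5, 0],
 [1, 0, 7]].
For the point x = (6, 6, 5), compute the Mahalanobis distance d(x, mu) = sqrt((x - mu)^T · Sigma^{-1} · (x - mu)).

Step 1 — centre the observation: (x - mu) = (0, 0, 3).

Step 2 — invert Sigma (cofactor / det for 3×3, or solve directly):
  Sigma^{-1} = [[0.1241, 0.0496, -0.0177],
 [0.0496, 0.2199, -0.0071],
 [-0.0177, -0.0071, 0.1454]].

Step 3 — form the quadratic (x - mu)^T · Sigma^{-1} · (x - mu):
  Sigma^{-1} · (x - mu) = (-0.0532, -0.0213, 0.4362).
  (x - mu)^T · [Sigma^{-1} · (x - mu)] = (0)·(-0.0532) + (0)·(-0.0213) + (3)·(0.4362) = 1.3085.

Step 4 — take square root: d = √(1.3085) ≈ 1.1439.

d(x, mu) = √(1.3085) ≈ 1.1439


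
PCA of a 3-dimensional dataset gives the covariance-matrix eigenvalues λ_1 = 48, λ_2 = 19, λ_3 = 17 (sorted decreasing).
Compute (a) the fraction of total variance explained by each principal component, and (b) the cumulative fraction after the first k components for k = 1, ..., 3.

Step 1 — total variance = trace(Sigma) = Σ λ_i = 48 + 19 + 17 = 84.

Step 2 — fraction explained by component i = λ_i / Σ λ:
  PC1: 48/84 = 0.5714
  PC2: 19/84 = 0.2262
  PC3: 17/84 = 0.2024

Step 3 — cumulative fraction after k components = (λ_1 + ... + λ_k) / Σ λ:
  k = 1: 48/84 = 0.5714
  k = 2: (48 + 19)/84 = 67/84 = 0.7976
  k = 3: (48 + 19 + 17)/84 = 84/84 = 1

Summary (fraction, with percent):

explained: PC1 0.5714 (57.14%), PC2 0.2262 (22.62%), PC3 0.2024 (20.24%);  cumulative: 0.5714, 0.7976, 1


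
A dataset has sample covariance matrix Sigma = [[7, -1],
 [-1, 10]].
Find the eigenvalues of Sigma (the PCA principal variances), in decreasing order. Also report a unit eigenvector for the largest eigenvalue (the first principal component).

Step 1 — characteristic polynomial of 2×2 Sigma:
  det(Sigma - λI) = λ² - trace · λ + det = 0.
  trace = 7 + 10 = 17, det = 7·10 - (-1)² = 69.
Step 2 — discriminant:
  Δ = trace² - 4·det = 289 - 276 = 13.
Step 3 — eigenvalues:
  λ = (trace ± √Δ)/2 = (17 ± 3.6056)/2,
  λ_1 = 10.3028,  λ_2 = 6.6972.

Step 4 — unit eigenvector for λ_1: solve (Sigma - λ_1 I)v = 0. First row:
  (7 - 10.3028)·v_x + (-1)·v_y = 0, i.e. (-3.3028)·v_x + (-1)·v_y = 0,
  so v ∝ (b, λ_1 - a) = (-1, 3.3028); multiply by -1 so the first entry is positive: u = (1, -3.3028).
  ||u|| = √((1)² + (-3.3028)²) = √(11.9083) ≈ 3.4508,
  v_1 = u/||u|| ≈ (0.2898, -0.9571) (||v_1|| = 1).

λ_1 = 10.3028,  λ_2 = 6.6972;  v_1 ≈ (0.2898, -0.9571)


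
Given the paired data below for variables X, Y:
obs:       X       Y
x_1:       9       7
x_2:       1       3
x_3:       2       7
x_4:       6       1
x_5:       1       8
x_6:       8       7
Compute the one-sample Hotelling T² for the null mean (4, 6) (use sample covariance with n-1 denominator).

Step 1 — sample mean vector:
  mean(X) = (9 + 1 + 2 + 6 + 1 + 8) / 6 = 27/6 = 4.5
  mean(Y) = (7 + 3 + 7 + 1 + 8 + 7) / 6 = 33/6 = 5.5
  x̄ = (4.5, 5.5),  deviation x̄ - mu_0 = (4.5, 5.5) - (4, 6) = (0.5, -0.5).

Step 2 — sample covariance matrix, S[i,j] = (1/(n-1)) · Σ_k (x_{k,i} - mean_i) · (x_{k,j} - mean_j), divisor n-1 = 5:
  S[X,X] = ((4.5)·(4.5) + (-3.5)·(-3.5) + (-2.5)·(-2.5) + (1.5)·(1.5) + (-3.5)·(-3.5) + (3.5)·(3.5)) / 5 = 65.5/5 = 13.1
  S[X,Y] = ((4.5)·(1.5) + (-3.5)·(-2.5) + (-2.5)·(1.5) + (1.5)·(-4.5) + (-3.5)·(2.5) + (3.5)·(1.5)) / 5 = 1.5/5 = 0.3
  S[Y,Y] = ((1.5)·(1.5) + (-2.5)·(-2.5) + (1.5)·(1.5) + (-4.5)·(-4.5) + (2.5)·(2.5) + (1.5)·(1.5)) / 5 = 39.5/5 = 7.9
  S = [[13.1, 0.3],
 [0.3, 7.9]].

Step 3 — invert S. det(S) = 13.1·7.9 - (0.3)² = 103.4.
  S^{-1} = (1/det) · [[d, -b], [-b, a]] = [[0.0764, -0.0029],
 [-0.0029, 0.1267]].

Step 4 — quadratic form (x̄ - mu_0)^T · S^{-1} · (x̄ - mu_0):
  S^{-1} · (x̄ - mu_0) = (0.0397, -0.0648),
  (x̄ - mu_0)^T · [...] = (0.5)·(0.0397) + (-0.5)·(-0.0648) = 0.0522.

Step 5 — scale by n: T² = 6 · 0.0522 = 0.3133.

T² ≈ 0.3133


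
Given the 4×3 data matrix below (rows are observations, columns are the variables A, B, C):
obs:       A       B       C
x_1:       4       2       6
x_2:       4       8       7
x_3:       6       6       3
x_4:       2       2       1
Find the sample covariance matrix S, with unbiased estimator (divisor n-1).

Step 1 — column means:
  mean(A) = (4 + 4 + 6 + 2) / 4 = 16/4 = 4
  mean(B) = (2 + 8 + 6 + 2) / 4 = 18/4 = 4.5
  mean(C) = (6 + 7 + 3 + 1) / 4 = 17/4 = 4.25

Step 2 — sample covariance S[i,j] = (1/(n-1)) · Σ_k (x_{k,i} - mean_i) · (x_{k,j} - mean_j), with n-1 = 3.
  S[A,A] = ((0)·(0) + (0)·(0) + (2)·(2) + (-2)·(-2)) / 3 = 8/3 = 2.6667
  S[A,B] = ((0)·(-2.5) + (0)·(3.5) + (2)·(1.5) + (-2)·(-2.5)) / 3 = 8/3 = 2.6667
  S[A,C] = ((0)·(1.75) + (0)·(2.75) + (2)·(-1.25) + (-2)·(-3.25)) / 3 = 4/3 = 1.3333
  S[B,B] = ((-2.5)·(-2.5) + (3.5)·(3.5) + (1.5)·(1.5) + (-2.5)·(-2.5)) / 3 = 27/3 = 9
  S[B,C] = ((-2.5)·(1.75) + (3.5)·(2.75) + (1.5)·(-1.25) + (-2.5)·(-3.25)) / 3 = 11.5/3 = 3.8333
  S[C,C] = ((1.75)·(1.75) + (2.75)·(2.75) + (-1.25)·(-1.25) + (-3.25)·(-3.25)) / 3 = 22.75/3 = 7.5833

S is symmetric (S[j,i] = S[i,j]). Assembling:

S = [[2.6667, 2.6667, 1.3333],
 [2.6667, 9, 3.8333],
 [1.3333, 3.8333, 7.5833]]


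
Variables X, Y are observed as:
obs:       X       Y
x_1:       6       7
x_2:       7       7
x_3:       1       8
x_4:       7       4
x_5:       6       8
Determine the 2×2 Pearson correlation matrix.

Step 1 — column means:
  mean(X) = (6 + 7 + 1 + 7 + 6) / 5 = 27/5 = 5.4
  mean(Y) = (7 + 7 + 8 + 4 + 8) / 5 = 34/5 = 6.8

Step 2 — sample variances and covariances s[i,j] = (1/(n-1)) · Σ_k (x_{k,i} - mean_i) · (x_{k,j} - mean_j), with n-1 = 4:
  s[X,X] = ((0.6)·(0.6) + (1.6)·(1.6) + (-4.4)·(-4.4) + (1.6)·(1.6) + (0.6)·(0.6)) / 4 = 25.2/4 = 6.3
  s[X,Y] = ((0.6)·(0.2) + (1.6)·(0.2) + (-4.4)·(1.2) + (1.6)·(-2.8) + (0.6)·(1.2)) / 4 = -8.6/4 = -2.15
  s[Y,Y] = ((0.2)·(0.2) + (0.2)·(0.2) + (1.2)·(1.2) + (-2.8)·(-2.8) + (1.2)·(1.2)) / 4 = 10.8/4 = 2.7
  Sample standard deviations s_i = √(s[i,i]):
  s(X) = √(6.3) = 2.51
  s(Y) = √(2.7) = 1.6432

Step 3 — r_{ij} = s_{ij} / (s_i · s_j):
  r[X,X] = 1 (diagonal).
  r[X,Y] = -2.15 / (2.51 · 1.6432) = -2.15 / 4.1243 = -0.5213
  r[Y,Y] = 1 (diagonal).

R is symmetric with unit diagonal. Assembling:

R = [[1, -0.5213],
 [-0.5213, 1]]


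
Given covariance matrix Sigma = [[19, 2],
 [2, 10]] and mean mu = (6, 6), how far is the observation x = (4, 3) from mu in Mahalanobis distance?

Step 1 — centre the observation: (x - mu) = (-2, -3).

Step 2 — invert Sigma. det(Sigma) = 19·10 - (2)² = 186.
  Sigma^{-1} = (1/det) · [[d, -b], [-b, a]] = [[0.0538, -0.0108],
 [-0.0108, 0.1022]].

Step 3 — form the quadratic (x - mu)^T · Sigma^{-1} · (x - mu):
  Sigma^{-1} · (x - mu) = (-0.0753, -0.2849).
  (x - mu)^T · [Sigma^{-1} · (x - mu)] = (-2)·(-0.0753) + (-3)·(-0.2849) = 1.0054.

Step 4 — take square root: d = √(1.0054) ≈ 1.0027.

d(x, mu) = √(1.0054) ≈ 1.0027


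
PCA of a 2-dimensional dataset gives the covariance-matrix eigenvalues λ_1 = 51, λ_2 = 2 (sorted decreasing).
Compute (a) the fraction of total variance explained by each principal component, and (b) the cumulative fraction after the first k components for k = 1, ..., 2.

Step 1 — total variance = trace(Sigma) = Σ λ_i = 51 + 2 = 53.

Step 2 — fraction explained by component i = λ_i / Σ λ:
  PC1: 51/53 = 0.9623
  PC2: 2/53 = 0.0377

Step 3 — cumulative fraction after k components = (λ_1 + ... + λ_k) / Σ λ:
  k = 1: 51/53 = 0.9623
  k = 2: (51 + 2)/53 = 53/53 = 1

Summary (fraction, with percent):

explained: PC1 0.9623 (96.23%), PC2 0.0377 (3.77%);  cumulative: 0.9623, 1


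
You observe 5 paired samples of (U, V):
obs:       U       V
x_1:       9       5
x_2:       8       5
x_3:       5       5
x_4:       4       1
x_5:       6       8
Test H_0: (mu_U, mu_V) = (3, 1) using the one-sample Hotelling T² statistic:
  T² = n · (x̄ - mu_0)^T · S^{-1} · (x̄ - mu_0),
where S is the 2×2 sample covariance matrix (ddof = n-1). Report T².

Step 1 — sample mean vector:
  mean(U) = (9 + 8 + 5 + 4 + 6) / 5 = 32/5 = 6.4
  mean(V) = (5 + 5 + 5 + 1 + 8) / 5 = 24/5 = 4.8
  x̄ = (6.4, 4.8),  deviation x̄ - mu_0 = (6.4, 4.8) - (3, 1) = (3.4, 3.8).

Step 2 — sample covariance matrix, S[i,j] = (1/(n-1)) · Σ_k (x_{k,i} - mean_i) · (x_{k,j} - mean_j), divisor n-1 = 4:
  S[U,U] = ((2.6)·(2.6) + (1.6)·(1.6) + (-1.4)·(-1.4) + (-2.4)·(-2.4) + (-0.4)·(-0.4)) / 4 = 17.2/4 = 4.3
  S[U,V] = ((2.6)·(0.2) + (1.6)·(0.2) + (-1.4)·(0.2) + (-2.4)·(-3.8) + (-0.4)·(3.2)) / 4 = 8.4/4 = 2.1
  S[V,V] = ((0.2)·(0.2) + (0.2)·(0.2) + (0.2)·(0.2) + (-3.8)·(-3.8) + (3.2)·(3.2)) / 4 = 24.8/4 = 6.2
  S = [[4.3, 2.1],
 [2.1, 6.2]].

Step 3 — invert S. det(S) = 4.3·6.2 - (2.1)² = 22.25.
  S^{-1} = (1/det) · [[d, -b], [-b, a]] = [[0.2787, -0.0944],
 [-0.0944, 0.1933]].

Step 4 — quadratic form (x̄ - mu_0)^T · S^{-1} · (x̄ - mu_0):
  S^{-1} · (x̄ - mu_0) = (0.5888, 0.4135),
  (x̄ - mu_0)^T · [...] = (3.4)·(0.5888) + (3.8)·(0.4135) = 3.573.

Step 5 — scale by n: T² = 5 · 3.573 = 17.8652.

T² ≈ 17.8652


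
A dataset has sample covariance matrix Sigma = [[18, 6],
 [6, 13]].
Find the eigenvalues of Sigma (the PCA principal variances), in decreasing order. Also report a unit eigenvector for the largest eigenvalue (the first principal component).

Step 1 — characteristic polynomial of 2×2 Sigma:
  det(Sigma - λI) = λ² - trace · λ + det = 0.
  trace = 18 + 13 = 31, det = 18·13 - (6)² = 198.
Step 2 — discriminant:
  Δ = trace² - 4·det = 961 - 792 = 169.
Step 3 — eigenvalues:
  λ = (trace ± √Δ)/2 = (31 ± 13)/2,
  λ_1 = 22,  λ_2 = 9.

Step 4 — unit eigenvector for λ_1: solve (Sigma - λ_1 I)v = 0. First row:
  (18 - 22)·v_x + (6)·v_y = 0, i.e. (-4)·v_x + (6)·v_y = 0,
  so v ∝ (b, λ_1 - a) = (6, 4) = u.
  ||u|| = √((6)² + (4)²) = √(52) ≈ 7.2111,
  v_1 = u/||u|| ≈ (0.8321, 0.5547) (||v_1|| = 1).

λ_1 = 22,  λ_2 = 9;  v_1 ≈ (0.8321, 0.5547)


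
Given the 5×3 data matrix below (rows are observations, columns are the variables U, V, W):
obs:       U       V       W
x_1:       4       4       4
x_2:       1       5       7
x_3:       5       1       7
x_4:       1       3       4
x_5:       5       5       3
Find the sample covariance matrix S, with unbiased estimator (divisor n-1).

Step 1 — column means:
  mean(U) = (4 + 1 + 5 + 1 + 5) / 5 = 16/5 = 3.2
  mean(V) = (4 + 5 + 1 + 3 + 5) / 5 = 18/5 = 3.6
  mean(W) = (4 + 7 + 7 + 4 + 3) / 5 = 25/5 = 5

Step 2 — sample covariance S[i,j] = (1/(n-1)) · Σ_k (x_{k,i} - mean_i) · (x_{k,j} - mean_j), with n-1 = 4.
  S[U,U] = ((0.8)·(0.8) + (-2.2)·(-2.2) + (1.8)·(1.8) + (-2.2)·(-2.2) + (1.8)·(1.8)) / 4 = 16.8/4 = 4.2
  S[U,V] = ((0.8)·(0.4) + (-2.2)·(1.4) + (1.8)·(-2.6) + (-2.2)·(-0.6) + (1.8)·(1.4)) / 4 = -3.6/4 = -0.9
  S[U,W] = ((0.8)·(-1) + (-2.2)·(2) + (1.8)·(2) + (-2.2)·(-1) + (1.8)·(-2)) / 4 = -3/4 = -0.75
  S[V,V] = ((0.4)·(0.4) + (1.4)·(1.4) + (-2.6)·(-2.6) + (-0.6)·(-0.6) + (1.4)·(1.4)) / 4 = 11.2/4 = 2.8
  S[V,W] = ((0.4)·(-1) + (1.4)·(2) + (-2.6)·(2) + (-0.6)·(-1) + (1.4)·(-2)) / 4 = -5/4 = -1.25
  S[W,W] = ((-1)·(-1) + (2)·(2) + (2)·(2) + (-1)·(-1) + (-2)·(-2)) / 4 = 14/4 = 3.5

S is symmetric (S[j,i] = S[i,j]). Assembling:

S = [[4.2, -0.9, -0.75],
 [-0.9, 2.8, -1.25],
 [-0.75, -1.25, 3.5]]


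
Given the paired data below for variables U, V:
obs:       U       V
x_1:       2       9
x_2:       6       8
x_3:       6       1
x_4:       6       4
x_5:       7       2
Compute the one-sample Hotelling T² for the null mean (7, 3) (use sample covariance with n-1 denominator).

Step 1 — sample mean vector:
  mean(U) = (2 + 6 + 6 + 6 + 7) / 5 = 27/5 = 5.4
  mean(V) = (9 + 8 + 1 + 4 + 2) / 5 = 24/5 = 4.8
  x̄ = (5.4, 4.8),  deviation x̄ - mu_0 = (5.4, 4.8) - (7, 3) = (-1.6, 1.8).

Step 2 — sample covariance matrix, S[i,j] = (1/(n-1)) · Σ_k (x_{k,i} - mean_i) · (x_{k,j} - mean_j), divisor n-1 = 4:
  S[U,U] = ((-3.4)·(-3.4) + (0.6)·(0.6) + (0.6)·(0.6) + (0.6)·(0.6) + (1.6)·(1.6)) / 4 = 15.2/4 = 3.8
  S[U,V] = ((-3.4)·(4.2) + (0.6)·(3.2) + (0.6)·(-3.8) + (0.6)·(-0.8) + (1.6)·(-2.8)) / 4 = -19.6/4 = -4.9
  S[V,V] = ((4.2)·(4.2) + (3.2)·(3.2) + (-3.8)·(-3.8) + (-0.8)·(-0.8) + (-2.8)·(-2.8)) / 4 = 50.8/4 = 12.7
  S = [[3.8, -4.9],
 [-4.9, 12.7]].

Step 3 — invert S. det(S) = 3.8·12.7 - (-4.9)² = 24.25.
  S^{-1} = (1/det) · [[d, -b], [-b, a]] = [[0.5237, 0.2021],
 [0.2021, 0.1567]].

Step 4 — quadratic form (x̄ - mu_0)^T · S^{-1} · (x̄ - mu_0):
  S^{-1} · (x̄ - mu_0) = (-0.4742, -0.0412),
  (x̄ - mu_0)^T · [...] = (-1.6)·(-0.4742) + (1.8)·(-0.0412) = 0.6845.

Step 5 — scale by n: T² = 5 · 0.6845 = 3.4227.

T² ≈ 3.4227


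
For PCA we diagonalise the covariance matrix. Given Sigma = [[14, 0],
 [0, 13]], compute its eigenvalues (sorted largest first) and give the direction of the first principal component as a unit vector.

Step 1 — characteristic polynomial of 2×2 Sigma:
  det(Sigma - λI) = λ² - trace · λ + det = 0.
  trace = 14 + 13 = 27, det = 14·13 - (0)² = 182.
Step 2 — discriminant:
  Δ = trace² - 4·det = 729 - 728 = 1.
Step 3 — eigenvalues:
  λ = (trace ± √Δ)/2 = (27 ± 1)/2,
  λ_1 = 14,  λ_2 = 13.

Step 4 — unit eigenvector for λ_1: Sigma is diagonal, so its eigenvectors are the coordinate axes. λ_1 = 14 is the diagonal entry on the first coordinate axis, hence
  v_1 = (1, 0) (||v_1|| = 1).

λ_1 = 14,  λ_2 = 13;  v_1 ≈ (1, 0)


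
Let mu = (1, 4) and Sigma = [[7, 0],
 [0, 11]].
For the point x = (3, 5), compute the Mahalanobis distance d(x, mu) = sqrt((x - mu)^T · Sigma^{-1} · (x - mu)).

Step 1 — centre the observation: (x - mu) = (2, 1).

Step 2 — invert Sigma. det(Sigma) = 7·11 - (0)² = 77.
  Sigma^{-1} = (1/det) · [[d, -b], [-b, a]] = [[0.1429, 0],
 [0, 0.0909]].

Step 3 — form the quadratic (x - mu)^T · Sigma^{-1} · (x - mu):
  Sigma^{-1} · (x - mu) = (0.2857, 0.0909).
  (x - mu)^T · [Sigma^{-1} · (x - mu)] = (2)·(0.2857) + (1)·(0.0909) = 0.6623.

Step 4 — take square root: d = √(0.6623) ≈ 0.8138.

d(x, mu) = √(0.6623) ≈ 0.8138


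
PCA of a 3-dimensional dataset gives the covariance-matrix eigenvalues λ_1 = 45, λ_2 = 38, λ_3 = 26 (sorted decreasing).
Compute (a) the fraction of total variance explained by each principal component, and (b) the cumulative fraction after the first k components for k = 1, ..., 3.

Step 1 — total variance = trace(Sigma) = Σ λ_i = 45 + 38 + 26 = 109.

Step 2 — fraction explained by component i = λ_i / Σ λ:
  PC1: 45/109 = 0.4128
  PC2: 38/109 = 0.3486
  PC3: 26/109 = 0.2385

Step 3 — cumulative fraction after k components = (λ_1 + ... + λ_k) / Σ λ:
  k = 1: 45/109 = 0.4128
  k = 2: (45 + 38)/109 = 83/109 = 0.7615
  k = 3: (45 + 38 + 26)/109 = 109/109 = 1

Summary (fraction, with percent):

explained: PC1 0.4128 (41.28%), PC2 0.3486 (34.86%), PC3 0.2385 (23.85%);  cumulative: 0.4128, 0.7615, 1


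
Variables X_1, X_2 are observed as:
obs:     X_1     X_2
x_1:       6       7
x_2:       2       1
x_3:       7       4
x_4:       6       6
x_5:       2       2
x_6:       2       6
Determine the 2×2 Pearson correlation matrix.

Step 1 — column means:
  mean(X_1) = (6 + 2 + 7 + 6 + 2 + 2) / 6 = 25/6 = 4.1667
  mean(X_2) = (7 + 1 + 4 + 6 + 2 + 6) / 6 = 26/6 = 4.3333

Step 2 — sample variances and covariances s[i,j] = (1/(n-1)) · Σ_k (x_{k,i} - mean_i) · (x_{k,j} - mean_j), with n-1 = 5:
  s[X_1,X_1] = ((1.8333)·(1.8333) + (-2.1667)·(-2.1667) + (2.8333)·(2.8333) + (1.8333)·(1.8333) + (-2.1667)·(-2.1667) + (-2.1667)·(-2.1667)) / 5 = 28.8333/5 = 5.7667
  s[X_1,X_2] = ((1.8333)·(2.6667) + (-2.1667)·(-3.3333) + (2.8333)·(-0.3333) + (1.8333)·(1.6667) + (-2.1667)·(-2.3333) + (-2.1667)·(1.6667)) / 5 = 15.6667/5 = 3.1333
  s[X_2,X_2] = ((2.6667)·(2.6667) + (-3.3333)·(-3.3333) + (-0.3333)·(-0.3333) + (1.6667)·(1.6667) + (-2.3333)·(-2.3333) + (1.6667)·(1.6667)) / 5 = 29.3333/5 = 5.8667
  Sample standard deviations s_i = √(s[i,i]):
  s(X_1) = √(5.7667) = 2.4014
  s(X_2) = √(5.8667) = 2.4221

Step 3 — r_{ij} = s_{ij} / (s_i · s_j):
  r[X_1,X_1] = 1 (diagonal).
  r[X_1,X_2] = 3.1333 / (2.4014 · 2.4221) = 3.1333 / 5.8165 = 0.5387
  r[X_2,X_2] = 1 (diagonal).

R is symmetric with unit diagonal. Assembling:

R = [[1, 0.5387],
 [0.5387, 1]]
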